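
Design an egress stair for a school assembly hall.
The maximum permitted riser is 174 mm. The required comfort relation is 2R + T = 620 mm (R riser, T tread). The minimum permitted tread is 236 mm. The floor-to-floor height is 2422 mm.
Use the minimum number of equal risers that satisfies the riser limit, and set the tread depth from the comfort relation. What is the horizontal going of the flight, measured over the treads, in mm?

2422 / 174 = 13.92, so 14 risers are needed.
Riser R = 2422 / 14 = 173 mm, within the 174 mm limit.
T = 620 − 2·173 = 274 mm, which satisfies the 236 mm minimum.
14 risers give 13 treads; going = 13 × 274 = 3562 mm.

3562 mm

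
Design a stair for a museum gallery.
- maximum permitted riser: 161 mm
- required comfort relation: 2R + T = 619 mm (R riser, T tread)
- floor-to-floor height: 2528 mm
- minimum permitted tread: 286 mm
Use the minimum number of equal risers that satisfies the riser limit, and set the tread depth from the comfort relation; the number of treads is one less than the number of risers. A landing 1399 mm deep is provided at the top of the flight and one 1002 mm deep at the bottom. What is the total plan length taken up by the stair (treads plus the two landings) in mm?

6946 mm

At most 161 each: 2528/161 = 15.70, giving 16 risers.
R = 2528 ÷ 16 = 158 mm.
Tread T = 619 − 2 × 158 = 303 mm (≥ 286 mm).
Treads = 16 − 1 = 15; going = 15 × 303 = 4545 mm.
Add landings: 4545 + 1399 + 1002 = 6946 mm.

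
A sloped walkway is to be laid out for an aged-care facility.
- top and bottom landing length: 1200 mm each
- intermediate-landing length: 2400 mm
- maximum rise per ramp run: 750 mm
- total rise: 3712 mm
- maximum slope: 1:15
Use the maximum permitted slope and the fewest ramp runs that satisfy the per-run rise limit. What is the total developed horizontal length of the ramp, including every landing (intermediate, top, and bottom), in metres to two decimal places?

3712 / 750 = 4.95, so 5 ramp runs are needed. That means 4 intermediate landings.
Horizontal run for 3712 mm of rise at 1:15 is 3712 × 15 = 55680 mm.
4 intermediate landings contribute 4 × 2400 = 9600 mm.
Top and bottom landings: 2 × 1200 = 2400 mm.
Total = 55680 + 9600 + 2400 = 67680 mm.
= 67.68 m.

67.68 m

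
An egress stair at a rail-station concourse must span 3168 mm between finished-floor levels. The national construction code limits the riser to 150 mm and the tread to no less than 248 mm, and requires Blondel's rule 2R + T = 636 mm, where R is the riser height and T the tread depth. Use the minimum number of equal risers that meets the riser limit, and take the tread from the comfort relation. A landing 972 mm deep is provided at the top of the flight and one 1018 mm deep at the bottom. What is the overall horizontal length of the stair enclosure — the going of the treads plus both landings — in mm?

9298 mm

3168 / 150 = 21.12, so 22 risers are needed.
Riser R = 3168 / 22 = 144 mm, within the 150 mm limit.
Tread T = 636 − 2 × 144 = 348 mm (≥ 248 mm).
Treads = 22 − 1 = 21; going = 21 × 348 = 7308 mm.
Enclosure = 7308 + 972 + 1018 = 9298 mm.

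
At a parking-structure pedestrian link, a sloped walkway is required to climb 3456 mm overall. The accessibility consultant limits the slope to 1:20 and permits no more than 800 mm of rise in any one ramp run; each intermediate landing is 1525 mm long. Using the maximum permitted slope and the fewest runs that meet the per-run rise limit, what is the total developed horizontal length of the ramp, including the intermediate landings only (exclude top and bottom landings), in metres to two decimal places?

At most 800 each: 3456/800 = 4.32, giving 5 ramp runs. That means 4 intermediate landings.
Horizontal run for 3456 mm of rise at 1:20 is 3456 × 20 = 69120 mm.
4 intermediate landings contribute 4 × 1525 = 6100 mm.
Developed length = 69120 + 6100 = 75220 mm.
= 75.22 m.

75.22 m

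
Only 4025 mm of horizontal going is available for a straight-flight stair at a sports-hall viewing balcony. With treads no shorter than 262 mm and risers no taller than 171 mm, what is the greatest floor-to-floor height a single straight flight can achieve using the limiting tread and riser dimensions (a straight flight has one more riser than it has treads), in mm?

4025 / 262 = 15.36, so 15 treads fit.
Risers = treads + 1 = 16.
Maximum height = 16 × 171 = 2736 mm.

2736 mm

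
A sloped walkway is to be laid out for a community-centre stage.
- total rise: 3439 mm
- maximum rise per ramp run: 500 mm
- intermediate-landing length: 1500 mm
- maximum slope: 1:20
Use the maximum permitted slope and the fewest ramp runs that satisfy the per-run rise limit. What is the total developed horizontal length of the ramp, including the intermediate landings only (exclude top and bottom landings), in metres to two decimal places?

77.78 m

3439 / 500 = 6.88, so 7 ramp runs are needed. That means 6 intermediate landings.
Ramp run (horizontal) at 1:20: 3439 × 20 = 68780 mm.
6 intermediate landings contribute 6 × 1500 = 9000 mm.
Developed length = 68780 + 9000 = 77780 mm.
= 77.78 m.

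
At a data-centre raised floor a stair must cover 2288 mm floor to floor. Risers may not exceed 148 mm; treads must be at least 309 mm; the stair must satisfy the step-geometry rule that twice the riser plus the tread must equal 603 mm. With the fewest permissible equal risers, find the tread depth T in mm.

317 mm

2288 / 148 = 15.46, so 16 risers are needed.
R = 2288 ÷ 16 = 143 mm.
From 2R + T = 603: T = 603 − 286 = 317 mm.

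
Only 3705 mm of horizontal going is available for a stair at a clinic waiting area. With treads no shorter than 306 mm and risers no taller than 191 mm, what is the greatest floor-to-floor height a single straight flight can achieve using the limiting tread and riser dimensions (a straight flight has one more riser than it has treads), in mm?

2483 mm

3705 / 306 = 12.11, so 12 treads fit.
Risers = treads + 1 = 13.
Maximum height = 13 × 191 = 2483 mm.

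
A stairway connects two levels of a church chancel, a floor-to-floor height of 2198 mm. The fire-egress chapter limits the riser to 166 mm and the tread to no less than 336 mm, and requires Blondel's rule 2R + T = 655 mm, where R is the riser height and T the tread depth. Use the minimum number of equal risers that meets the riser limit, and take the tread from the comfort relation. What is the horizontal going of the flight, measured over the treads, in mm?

2198 / 166 = 13.24, so 14 risers are needed.
R = 2198 ÷ 14 = 157 mm.
T = 655 − 2·157 = 341 mm, which satisfies the 336 mm minimum.
Going = (14 − 1) × 341 = 4433 mm.

4433 mm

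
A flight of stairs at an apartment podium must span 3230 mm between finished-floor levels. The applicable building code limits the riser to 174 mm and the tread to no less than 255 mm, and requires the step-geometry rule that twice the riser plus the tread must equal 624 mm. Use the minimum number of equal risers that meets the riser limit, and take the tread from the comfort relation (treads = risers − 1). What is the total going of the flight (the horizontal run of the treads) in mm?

5112 mm

At most 174 each: 3230/174 = 18.56, giving 19 risers.
Each riser is 3230/19 = 170 mm (≤ 174 mm).
From 2R + T = 624: T = 624 − 340 = 284 mm.
Going = (19 − 1) × 284 = 5112 mm.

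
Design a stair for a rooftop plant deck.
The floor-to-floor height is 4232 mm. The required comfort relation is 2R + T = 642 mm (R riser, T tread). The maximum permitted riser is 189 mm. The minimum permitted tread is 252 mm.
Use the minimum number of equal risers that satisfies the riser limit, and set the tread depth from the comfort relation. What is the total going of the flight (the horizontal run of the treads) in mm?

⌈4232/189⌉ = 23 risers.
R = 4232 ÷ 23 = 184 mm.
From 2R + T = 642: T = 642 − 368 = 274 mm.
23 risers give 22 treads; going = 22 × 274 = 6028 mm.

6028 mm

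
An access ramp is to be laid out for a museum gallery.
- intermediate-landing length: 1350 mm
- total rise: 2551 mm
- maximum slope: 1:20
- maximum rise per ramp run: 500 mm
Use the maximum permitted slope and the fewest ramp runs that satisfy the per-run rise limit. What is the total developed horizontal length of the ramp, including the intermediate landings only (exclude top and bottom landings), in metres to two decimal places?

57.77 m

⌈2551/500⌉ = 6 ramp runs. That means 5 intermediate landings.
Ramp run (horizontal) at 1:20: 2551 × 20 = 51020 mm.
Intermediate landings: 5 × 1350 = 6750 mm.
Total developed length = 51020 + 6750 = 57770 mm.
= 57.77 m.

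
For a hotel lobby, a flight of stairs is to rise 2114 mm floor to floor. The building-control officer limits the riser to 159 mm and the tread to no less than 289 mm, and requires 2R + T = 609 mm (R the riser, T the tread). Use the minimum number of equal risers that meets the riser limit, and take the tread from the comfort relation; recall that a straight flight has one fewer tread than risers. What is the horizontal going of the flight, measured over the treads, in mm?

2114 / 159 = 13.296 → round up to 14 risers.
R = 2114 ÷ 14 = 151 mm.
T = 609 − 2·151 = 307 mm, which satisfies the 289 mm minimum.
14 risers give 13 treads; going = 13 × 307 = 3991 mm.

3991 mm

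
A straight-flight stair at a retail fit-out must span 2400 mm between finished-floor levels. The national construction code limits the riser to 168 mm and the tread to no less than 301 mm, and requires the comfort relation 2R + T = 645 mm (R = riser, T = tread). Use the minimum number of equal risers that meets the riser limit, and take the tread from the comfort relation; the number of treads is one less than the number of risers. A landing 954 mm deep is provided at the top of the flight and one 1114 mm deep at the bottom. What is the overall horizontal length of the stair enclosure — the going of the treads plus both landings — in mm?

6618 mm

⌈2400/168⌉ = 15 risers.
Riser R = 2400 / 15 = 160 mm, within the 168 mm limit.
T = 645 − 2·160 = 325 mm, which satisfies the 301 mm minimum.
15 risers give 14 treads; going = 14 × 325 = 4550 mm.
Enclosure = 4550 + 954 + 1114 = 6618 mm.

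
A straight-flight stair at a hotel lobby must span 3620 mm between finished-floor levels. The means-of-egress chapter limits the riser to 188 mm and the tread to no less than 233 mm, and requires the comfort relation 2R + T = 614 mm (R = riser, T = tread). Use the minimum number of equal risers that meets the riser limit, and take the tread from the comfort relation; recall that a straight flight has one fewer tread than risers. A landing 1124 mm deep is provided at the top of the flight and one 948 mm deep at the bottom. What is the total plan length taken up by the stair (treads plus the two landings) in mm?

6860 mm

3620 / 188 = 19.26, so 20 risers are needed.
Riser R = 3620 / 20 = 181 mm, within the 188 mm limit.
T = 614 − 2·181 = 252 mm, which satisfies the 233 mm minimum.
20 risers give 19 treads; going = 19 × 252 = 4788 mm.
Enclosure = 4788 + 1124 + 948 = 6860 mm.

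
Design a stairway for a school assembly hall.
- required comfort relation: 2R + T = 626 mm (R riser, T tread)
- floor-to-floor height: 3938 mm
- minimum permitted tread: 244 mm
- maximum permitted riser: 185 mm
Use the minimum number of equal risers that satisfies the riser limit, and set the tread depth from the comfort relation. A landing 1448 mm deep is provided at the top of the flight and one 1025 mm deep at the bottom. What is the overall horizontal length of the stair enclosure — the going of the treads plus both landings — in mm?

3938 / 185 = 21.29, so 22 risers are needed.
Riser R = 3938 / 22 = 179 mm, within the 185 mm limit.
T = 626 − 2·179 = 268 mm, which satisfies the 244 mm minimum.
Going = (22 − 1) × 268 = 5628 mm.
Enclosure = 5628 + 1448 + 1025 = 8101 mm.

8101 mm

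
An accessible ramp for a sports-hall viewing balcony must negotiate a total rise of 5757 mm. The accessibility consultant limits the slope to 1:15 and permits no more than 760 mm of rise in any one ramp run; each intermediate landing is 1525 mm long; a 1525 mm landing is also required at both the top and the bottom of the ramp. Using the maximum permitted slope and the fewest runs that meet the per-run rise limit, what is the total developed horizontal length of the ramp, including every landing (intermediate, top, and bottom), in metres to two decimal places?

5757 / 760 = 7.58, so 8 ramp runs are needed. That means 7 intermediate landings.
Horizontal run for 5757 mm of rise at 1:15 is 5757 × 15 = 86355 mm.
7 intermediate landings contribute 7 × 1525 = 10675 mm.
Top and bottom landings: 2 × 1525 = 3050 mm.
Total = 86355 + 10675 + 3050 = 100080 mm.
= 100.08 m.

100.08 m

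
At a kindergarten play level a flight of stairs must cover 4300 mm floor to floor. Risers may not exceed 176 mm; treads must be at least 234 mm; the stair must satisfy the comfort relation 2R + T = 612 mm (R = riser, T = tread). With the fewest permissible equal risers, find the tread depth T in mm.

⌈4300/176⌉ = 25 risers.
Each riser is 4300/25 = 172 mm (≤ 176 mm).
From 2R + T = 612: T = 612 − 344 = 268 mm.

268 mm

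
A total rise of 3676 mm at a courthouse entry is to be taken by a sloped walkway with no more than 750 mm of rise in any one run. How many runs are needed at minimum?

5 runs

⌈3676/750⌉ = 5 ramp runs.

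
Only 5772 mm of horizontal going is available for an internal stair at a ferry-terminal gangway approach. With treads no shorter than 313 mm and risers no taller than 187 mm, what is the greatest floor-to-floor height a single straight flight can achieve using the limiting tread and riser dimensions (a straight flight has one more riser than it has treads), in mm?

3553 mm

Treads that fit: ⌊5772 / 313⌋ = 18.
Risers = treads + 1 = 19.
Maximum height = 19 × 187 = 3553 mm.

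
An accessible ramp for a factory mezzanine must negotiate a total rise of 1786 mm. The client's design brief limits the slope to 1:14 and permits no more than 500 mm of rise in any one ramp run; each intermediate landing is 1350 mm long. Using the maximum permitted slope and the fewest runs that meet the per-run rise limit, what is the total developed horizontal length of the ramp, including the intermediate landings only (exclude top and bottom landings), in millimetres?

29054 mm

1786 / 500 = 3.57, so 4 ramp runs are needed. That means 3 intermediate landings.
Horizontal run for 1786 mm of rise at 1:14 is 1786 × 14 = 25004 mm.
3 intermediate landings contribute 3 × 1350 = 4050 mm.
Total developed length = 25004 + 4050 = 29054 mm.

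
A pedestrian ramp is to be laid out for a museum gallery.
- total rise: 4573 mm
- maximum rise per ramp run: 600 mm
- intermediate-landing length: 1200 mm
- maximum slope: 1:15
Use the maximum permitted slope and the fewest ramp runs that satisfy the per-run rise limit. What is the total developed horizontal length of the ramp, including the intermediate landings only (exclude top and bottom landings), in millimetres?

⌈4573/600⌉ = 8 ramp runs. That means 7 intermediate landings.
Ramp run (horizontal) at 1:15: 4573 × 15 = 68595 mm.
Intermediate landings: 7 × 1200 = 8400 mm.
Total developed length = 68595 + 8400 = 76995 mm.

76995 mm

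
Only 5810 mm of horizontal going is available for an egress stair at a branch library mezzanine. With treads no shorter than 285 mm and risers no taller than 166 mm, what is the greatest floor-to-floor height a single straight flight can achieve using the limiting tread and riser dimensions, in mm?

5810 / 285 = 20.39, so 20 treads fit.
Risers = treads + 1 = 21.
Maximum height = 21 × 166 = 3486 mm.

3486 mm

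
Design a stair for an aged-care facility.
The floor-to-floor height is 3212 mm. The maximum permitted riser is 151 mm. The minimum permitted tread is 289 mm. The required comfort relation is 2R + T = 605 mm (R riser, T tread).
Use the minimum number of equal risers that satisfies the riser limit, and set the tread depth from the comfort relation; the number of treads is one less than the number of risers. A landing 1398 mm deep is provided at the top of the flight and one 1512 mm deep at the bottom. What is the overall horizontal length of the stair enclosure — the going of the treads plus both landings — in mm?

⌈3212/151⌉ = 22 risers.
Each riser is 3212/22 = 146 mm (≤ 151 mm).
Tread T = 605 − 2 × 146 = 313 mm (≥ 289 mm).
22 risers give 21 treads; going = 21 × 313 = 6573 mm.
Add landings: 6573 + 1398 + 1512 = 9483 mm.

9483 mm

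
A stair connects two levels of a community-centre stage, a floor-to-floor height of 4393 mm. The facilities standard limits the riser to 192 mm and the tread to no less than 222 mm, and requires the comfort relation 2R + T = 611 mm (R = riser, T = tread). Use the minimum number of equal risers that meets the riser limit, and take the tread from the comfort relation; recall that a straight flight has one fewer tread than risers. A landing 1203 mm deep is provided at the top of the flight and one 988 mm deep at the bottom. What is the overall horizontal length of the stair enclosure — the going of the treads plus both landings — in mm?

4393 / 192 = 22.88, so 23 risers are needed.
R = 4393 ÷ 23 = 191 mm.
Tread T = 611 − 2 × 191 = 229 mm (≥ 222 mm).
Treads = 23 − 1 = 22; going = 22 × 229 = 5038 mm.
Enclosure = 5038 + 1203 + 988 = 7229 mm.

7229 mm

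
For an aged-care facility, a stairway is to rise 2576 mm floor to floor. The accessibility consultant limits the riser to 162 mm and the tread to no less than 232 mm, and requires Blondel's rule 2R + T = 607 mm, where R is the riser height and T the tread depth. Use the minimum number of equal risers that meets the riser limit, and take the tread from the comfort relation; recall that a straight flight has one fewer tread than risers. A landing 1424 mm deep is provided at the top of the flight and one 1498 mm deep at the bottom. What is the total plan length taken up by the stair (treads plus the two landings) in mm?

7197 mm

2576 / 162 = 15.901 → round up to 16 risers.
R = 2576 ÷ 16 = 161 mm.
Tread T = 607 − 2 × 161 = 285 mm (≥ 232 mm).
16 risers give 15 treads; going = 15 × 285 = 4275 mm.
Enclosure = 4275 + 1424 + 1498 = 7197 mm.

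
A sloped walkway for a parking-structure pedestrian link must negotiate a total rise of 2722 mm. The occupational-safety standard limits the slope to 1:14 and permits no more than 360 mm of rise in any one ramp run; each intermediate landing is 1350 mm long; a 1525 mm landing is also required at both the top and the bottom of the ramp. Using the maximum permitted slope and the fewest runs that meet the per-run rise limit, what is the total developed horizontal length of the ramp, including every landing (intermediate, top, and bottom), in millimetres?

2722 / 360 = 7.561 → round up to 8 ramp runs. That means 7 intermediate landings.
Horizontal run for 2722 mm of rise at 1:14 is 2722 × 14 = 38108 mm.
Intermediate landings: 7 × 1350 = 9450 mm.
Top and bottom landings: 2 × 1525 = 3050 mm.
Total = 38108 + 9450 + 3050 = 50608 mm.

50608 mm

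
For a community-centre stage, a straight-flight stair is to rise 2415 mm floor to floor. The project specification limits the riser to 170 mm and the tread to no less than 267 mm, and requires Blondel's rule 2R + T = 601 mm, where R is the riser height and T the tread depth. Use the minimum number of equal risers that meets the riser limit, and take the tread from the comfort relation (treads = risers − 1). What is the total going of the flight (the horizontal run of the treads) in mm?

3906 mm

⌈2415/170⌉ = 15 risers.
R = 2415 ÷ 15 = 161 mm.
Tread T = 601 − 2 × 161 = 279 mm (≥ 267 mm).
Treads = 15 − 1 = 14; going = 14 × 279 = 3906 mm.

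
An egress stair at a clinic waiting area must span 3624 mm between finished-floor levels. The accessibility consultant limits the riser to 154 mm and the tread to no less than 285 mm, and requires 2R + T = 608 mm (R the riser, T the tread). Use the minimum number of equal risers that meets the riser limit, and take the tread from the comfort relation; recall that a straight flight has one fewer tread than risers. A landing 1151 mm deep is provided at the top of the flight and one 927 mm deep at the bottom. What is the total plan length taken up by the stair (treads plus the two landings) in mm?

9116 mm

At most 154 each: 3624/154 = 23.53, giving 24 risers.
R = 3624 ÷ 24 = 151 mm.
From 2R + T = 608: T = 608 − 302 = 306 mm.
24 risers give 23 treads; going = 23 × 306 = 7038 mm.
Enclosure = 7038 + 1151 + 927 = 9116 mm.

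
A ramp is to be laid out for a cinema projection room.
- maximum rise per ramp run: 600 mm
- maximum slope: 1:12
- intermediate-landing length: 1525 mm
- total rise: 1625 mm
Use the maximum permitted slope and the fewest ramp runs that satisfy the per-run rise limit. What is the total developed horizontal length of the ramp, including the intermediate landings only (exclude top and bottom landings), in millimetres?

22550 mm

1625 / 600 = 2.708 → round up to 3 ramp runs. That means 2 intermediate landings.
Horizontal run for 1625 mm of rise at 1:12 is 1625 × 12 = 19500 mm.
Intermediate landings: 2 × 1525 = 3050 mm.
Total developed length = 19500 + 3050 = 22550 mm.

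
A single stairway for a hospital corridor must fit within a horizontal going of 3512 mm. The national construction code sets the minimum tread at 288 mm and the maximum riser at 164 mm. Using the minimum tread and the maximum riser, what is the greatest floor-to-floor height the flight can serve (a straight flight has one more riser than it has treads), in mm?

3512 / 288 = 12.19, so 12 treads fit.
Risers = treads + 1 = 13.
Maximum height = 13 × 164 = 2132 mm.

2132 mm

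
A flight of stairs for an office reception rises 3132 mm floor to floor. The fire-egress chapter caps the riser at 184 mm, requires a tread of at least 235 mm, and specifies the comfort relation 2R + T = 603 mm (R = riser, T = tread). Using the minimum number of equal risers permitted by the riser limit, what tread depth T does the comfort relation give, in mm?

At most 184 each: 3132/184 = 17.02, giving 18 risers.
Each riser is 3132/18 = 174 mm (≤ 184 mm).
T = 603 − 2·174 = 255 mm, which satisfies the 235 mm minimum.

255 mm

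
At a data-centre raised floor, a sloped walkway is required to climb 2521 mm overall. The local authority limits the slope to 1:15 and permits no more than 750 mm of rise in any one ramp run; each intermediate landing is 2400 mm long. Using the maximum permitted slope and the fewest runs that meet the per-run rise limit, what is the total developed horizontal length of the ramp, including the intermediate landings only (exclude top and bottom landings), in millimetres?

2521 / 750 = 3.36, so 4 ramp runs are needed. That means 3 intermediate landings.
Horizontal run for 2521 mm of rise at 1:15 is 2521 × 15 = 37815 mm.
Intermediate landings: 3 × 2400 = 7200 mm.
Developed length = 37815 + 7200 = 45015 mm.

45015 mm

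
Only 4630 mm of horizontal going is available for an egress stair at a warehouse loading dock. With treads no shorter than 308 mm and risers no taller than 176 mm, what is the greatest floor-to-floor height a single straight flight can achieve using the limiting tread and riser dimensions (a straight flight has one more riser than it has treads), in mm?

2816 mm

Treads that fit: ⌊4630 / 308⌋ = 15.
Risers = treads + 1 = 16.
Maximum height = 16 × 176 = 2816 mm.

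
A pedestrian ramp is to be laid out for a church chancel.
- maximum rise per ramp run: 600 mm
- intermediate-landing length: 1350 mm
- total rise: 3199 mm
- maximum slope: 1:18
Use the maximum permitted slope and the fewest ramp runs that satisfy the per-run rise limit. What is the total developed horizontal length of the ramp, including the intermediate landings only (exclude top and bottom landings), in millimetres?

3199 / 600 = 5.33, so 6 ramp runs are needed. That means 5 intermediate landings.
Ramp run (horizontal) at 1:18: 3199 × 18 = 57582 mm.
Intermediate landings: 5 × 1350 = 6750 mm.
Total developed length = 57582 + 6750 = 64332 mm.

64332 mm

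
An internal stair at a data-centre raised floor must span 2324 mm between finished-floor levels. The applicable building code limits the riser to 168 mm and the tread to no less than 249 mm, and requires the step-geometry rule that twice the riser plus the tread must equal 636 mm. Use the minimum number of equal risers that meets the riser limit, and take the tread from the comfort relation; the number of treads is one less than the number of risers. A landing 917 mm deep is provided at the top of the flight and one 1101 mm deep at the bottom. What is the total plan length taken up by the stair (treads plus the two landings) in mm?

5970 mm

At most 168 each: 2324/168 = 13.83, giving 14 risers.
R = 2324 ÷ 14 = 166 mm.
From 2R + T = 636: T = 636 − 332 = 304 mm.
14 risers give 13 treads; going = 13 × 304 = 3952 mm.
Enclosure = 3952 + 917 + 1101 = 5970 mm.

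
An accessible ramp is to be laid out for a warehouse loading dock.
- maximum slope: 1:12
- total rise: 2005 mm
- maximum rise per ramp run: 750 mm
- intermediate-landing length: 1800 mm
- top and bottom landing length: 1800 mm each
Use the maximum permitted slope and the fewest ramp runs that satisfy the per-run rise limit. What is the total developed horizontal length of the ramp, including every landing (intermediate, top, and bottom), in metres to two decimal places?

31.26 m

2005 / 750 = 2.673 → round up to 3 ramp runs. That means 2 intermediate landings.
Ramp run (horizontal) at 1:12: 2005 × 12 = 24060 mm.
2 intermediate landings contribute 2 × 1800 = 3600 mm.
Top and bottom landings: 2 × 1800 = 3600 mm.
Total = 24060 + 3600 + 3600 = 31260 mm.
= 31.26 m.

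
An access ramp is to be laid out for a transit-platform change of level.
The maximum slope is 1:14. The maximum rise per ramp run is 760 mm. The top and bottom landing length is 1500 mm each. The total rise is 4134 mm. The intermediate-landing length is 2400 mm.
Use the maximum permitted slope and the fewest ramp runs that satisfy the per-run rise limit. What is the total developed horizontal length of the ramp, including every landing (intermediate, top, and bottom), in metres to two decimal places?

72.88 m

4134 / 760 = 5.439 → round up to 6 ramp runs. That means 5 intermediate landings.
Ramp run (horizontal) at 1:14: 4134 × 14 = 57876 mm.
Intermediate landings: 5 × 2400 = 12000 mm.
Top and bottom landings: 2 × 1500 = 3000 mm.
Total = 57876 + 12000 + 3000 = 72876 mm.
= 72.88 m.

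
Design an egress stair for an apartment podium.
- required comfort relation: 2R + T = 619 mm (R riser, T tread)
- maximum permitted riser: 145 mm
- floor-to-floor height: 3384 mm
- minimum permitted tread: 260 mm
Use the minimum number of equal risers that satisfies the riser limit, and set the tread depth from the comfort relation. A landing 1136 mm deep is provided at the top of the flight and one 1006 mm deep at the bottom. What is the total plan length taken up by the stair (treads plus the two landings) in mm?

9893 mm

3384 / 145 = 23.34, so 24 risers are needed.
Riser R = 3384 / 24 = 141 mm, within the 145 mm limit.
Tread T = 619 − 2 × 141 = 337 mm (≥ 260 mm).
Treads = 24 − 1 = 23; going = 23 × 337 = 7751 mm.
Add landings: 7751 + 1136 + 1006 = 9893 mm.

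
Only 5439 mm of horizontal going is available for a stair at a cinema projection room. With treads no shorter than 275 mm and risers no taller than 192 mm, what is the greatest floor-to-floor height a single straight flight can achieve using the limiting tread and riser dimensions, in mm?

3840 mm

Treads that fit: ⌊5439 / 275⌋ = 19.
Risers = treads + 1 = 20.
Maximum height = 20 × 192 = 3840 mm.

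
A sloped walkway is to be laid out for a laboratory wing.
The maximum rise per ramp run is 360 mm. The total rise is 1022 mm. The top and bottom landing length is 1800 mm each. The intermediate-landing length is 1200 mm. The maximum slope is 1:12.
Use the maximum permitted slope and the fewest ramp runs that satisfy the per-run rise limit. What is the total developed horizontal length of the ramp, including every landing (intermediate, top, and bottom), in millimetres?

18264 mm

1022 / 360 = 2.839 → round up to 3 ramp runs. That means 2 intermediate landings.
Ramp run (horizontal) at 1:12: 1022 × 12 = 12264 mm.
Intermediate landings: 2 × 1200 = 2400 mm.
Top and bottom landings: 2 × 1800 = 3600 mm.
Total = 12264 + 2400 + 3600 = 18264 mm.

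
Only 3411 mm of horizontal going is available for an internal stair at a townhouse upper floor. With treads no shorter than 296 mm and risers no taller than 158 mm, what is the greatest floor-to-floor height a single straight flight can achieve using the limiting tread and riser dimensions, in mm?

1896 mm

Treads that fit: ⌊3411 / 296⌋ = 11.
Risers = treads + 1 = 12.
Maximum height = 12 × 158 = 1896 mm.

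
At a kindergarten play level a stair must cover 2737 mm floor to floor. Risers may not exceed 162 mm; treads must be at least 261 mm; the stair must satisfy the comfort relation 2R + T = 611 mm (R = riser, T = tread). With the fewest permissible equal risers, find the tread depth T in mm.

2737 / 162 = 16.90, so 17 risers are needed.
Riser R = 2737 / 17 = 161 mm, within the 162 mm limit.
T = 611 − 2·161 = 289 mm, which satisfies the 261 mm minimum.

289 mm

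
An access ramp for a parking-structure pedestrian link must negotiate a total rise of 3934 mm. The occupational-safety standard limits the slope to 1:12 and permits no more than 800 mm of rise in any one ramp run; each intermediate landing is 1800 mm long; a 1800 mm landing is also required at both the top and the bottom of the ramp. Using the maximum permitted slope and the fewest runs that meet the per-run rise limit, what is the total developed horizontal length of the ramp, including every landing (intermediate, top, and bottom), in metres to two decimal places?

⌈3934/800⌉ = 5 ramp runs. That means 4 intermediate landings.
Horizontal run for 3934 mm of rise at 1:12 is 3934 × 12 = 47208 mm.
4 intermediate landings contribute 4 × 1800 = 7200 mm.
Top and bottom landings: 2 × 1800 = 3600 mm.
Total = 47208 + 7200 + 3600 = 58008 mm.
= 58.01 m.

58.01 m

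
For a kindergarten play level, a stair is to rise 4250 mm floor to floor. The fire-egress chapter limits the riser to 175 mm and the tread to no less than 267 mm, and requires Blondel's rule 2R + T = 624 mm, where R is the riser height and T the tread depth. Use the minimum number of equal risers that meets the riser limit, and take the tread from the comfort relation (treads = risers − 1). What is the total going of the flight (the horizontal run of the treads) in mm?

At most 175 each: 4250/175 = 24.29, giving 25 risers.
Riser R = 4250 / 25 = 170 mm, within the 175 mm limit.
Tread T = 624 − 2 × 170 = 284 mm (≥ 267 mm).
Going = (25 − 1) × 284 = 6816 mm.

6816 mm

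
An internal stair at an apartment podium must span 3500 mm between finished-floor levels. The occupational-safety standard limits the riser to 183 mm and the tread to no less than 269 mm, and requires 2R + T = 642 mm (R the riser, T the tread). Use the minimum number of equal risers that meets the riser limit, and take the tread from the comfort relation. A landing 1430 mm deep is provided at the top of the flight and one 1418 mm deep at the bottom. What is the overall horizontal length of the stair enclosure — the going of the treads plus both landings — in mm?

8396 mm

At most 183 each: 3500/183 = 19.13, giving 20 risers.
R = 3500 ÷ 20 = 175 mm.
From 2R + T = 642: T = 642 − 350 = 292 mm.
20 risers give 19 treads; going = 19 × 292 = 5548 mm.
Enclosure = 5548 + 1430 + 1418 = 8396 mm.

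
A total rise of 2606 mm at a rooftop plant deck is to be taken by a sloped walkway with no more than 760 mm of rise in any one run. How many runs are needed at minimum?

4 runs

2606 / 760 = 3.429 → round up to 4 ramp runs.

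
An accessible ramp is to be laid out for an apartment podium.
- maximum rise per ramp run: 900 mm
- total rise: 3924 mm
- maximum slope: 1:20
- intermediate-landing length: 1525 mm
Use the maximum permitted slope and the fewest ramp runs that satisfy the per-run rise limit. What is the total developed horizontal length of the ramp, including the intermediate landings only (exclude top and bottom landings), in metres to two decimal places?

84.58 m

3924 / 900 = 4.36, so 5 ramp runs are needed. That means 4 intermediate landings.
Ramp run (horizontal) at 1:20: 3924 × 20 = 78480 mm.
4 intermediate landings contribute 4 × 1525 = 6100 mm.
Developed length = 78480 + 6100 = 84580 mm.
= 84.58 m.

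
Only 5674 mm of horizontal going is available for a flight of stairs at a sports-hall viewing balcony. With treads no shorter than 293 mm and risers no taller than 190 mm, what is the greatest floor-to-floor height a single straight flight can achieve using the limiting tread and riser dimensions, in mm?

5674 / 293 = 19.37, so 19 treads fit.
Risers = treads + 1 = 20.
Maximum height = 20 × 190 = 3800 mm.

3800 mm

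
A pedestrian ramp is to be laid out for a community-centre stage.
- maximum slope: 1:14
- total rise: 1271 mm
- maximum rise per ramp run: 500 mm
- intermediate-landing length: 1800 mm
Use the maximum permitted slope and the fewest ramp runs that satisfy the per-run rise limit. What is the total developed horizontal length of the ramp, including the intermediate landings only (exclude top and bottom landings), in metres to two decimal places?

1271 / 500 = 2.54, so 3 ramp runs are needed. That means 2 intermediate landings.
Horizontal run for 1271 mm of rise at 1:14 is 1271 × 14 = 17794 mm.
Intermediate landings: 2 × 1800 = 3600 mm.
Total developed length = 17794 + 3600 = 21394 mm.
= 21.39 m.

21.39 m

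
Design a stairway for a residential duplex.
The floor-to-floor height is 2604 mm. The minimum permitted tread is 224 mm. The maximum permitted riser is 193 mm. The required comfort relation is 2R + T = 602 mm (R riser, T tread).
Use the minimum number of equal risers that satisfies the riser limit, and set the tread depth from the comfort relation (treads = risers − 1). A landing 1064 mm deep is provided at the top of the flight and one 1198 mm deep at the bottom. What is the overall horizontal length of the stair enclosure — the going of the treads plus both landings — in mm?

5252 mm

At most 193 each: 2604/193 = 13.49, giving 14 risers.
Riser R = 2604 / 14 = 186 mm, within the 193 mm limit.
From 2R + T = 602: T = 602 − 372 = 230 mm.
Going = (14 − 1) × 230 = 2990 mm.
Enclosure = 2990 + 1064 + 1198 = 5252 mm.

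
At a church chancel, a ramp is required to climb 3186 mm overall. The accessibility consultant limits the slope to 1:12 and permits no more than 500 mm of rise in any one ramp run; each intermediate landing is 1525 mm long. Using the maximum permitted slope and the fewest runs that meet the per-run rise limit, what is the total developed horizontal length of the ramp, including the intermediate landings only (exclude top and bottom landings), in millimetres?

47382 mm

⌈3186/500⌉ = 7 ramp runs. That means 6 intermediate landings.
Horizontal run for 3186 mm of rise at 1:12 is 3186 × 12 = 38232 mm.
Intermediate landings: 6 × 1525 = 9150 mm.
Developed length = 38232 + 9150 = 47382 mm.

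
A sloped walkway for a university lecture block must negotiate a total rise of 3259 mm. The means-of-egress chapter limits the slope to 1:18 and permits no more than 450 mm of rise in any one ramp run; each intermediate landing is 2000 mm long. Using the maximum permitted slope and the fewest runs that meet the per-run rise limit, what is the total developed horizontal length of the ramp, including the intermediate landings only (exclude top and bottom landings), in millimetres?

⌈3259/450⌉ = 8 ramp runs. That means 7 intermediate landings.
Horizontal run for 3259 mm of rise at 1:18 is 3259 × 18 = 58662 mm.
7 intermediate landings contribute 7 × 2000 = 14000 mm.
Total developed length = 58662 + 14000 = 72662 mm.

72662 mm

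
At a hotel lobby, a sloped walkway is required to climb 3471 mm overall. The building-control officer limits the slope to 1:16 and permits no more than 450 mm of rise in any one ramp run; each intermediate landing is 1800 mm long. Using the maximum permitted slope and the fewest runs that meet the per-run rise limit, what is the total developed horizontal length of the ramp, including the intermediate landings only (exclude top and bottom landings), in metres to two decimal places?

⌈3471/450⌉ = 8 ramp runs. That means 7 intermediate landings.
Horizontal run for 3471 mm of rise at 1:16 is 3471 × 16 = 55536 mm.
Intermediate landings: 7 × 1800 = 12600 mm.
Total developed length = 55536 + 12600 = 68136 mm.
= 68.14 m.

68.14 m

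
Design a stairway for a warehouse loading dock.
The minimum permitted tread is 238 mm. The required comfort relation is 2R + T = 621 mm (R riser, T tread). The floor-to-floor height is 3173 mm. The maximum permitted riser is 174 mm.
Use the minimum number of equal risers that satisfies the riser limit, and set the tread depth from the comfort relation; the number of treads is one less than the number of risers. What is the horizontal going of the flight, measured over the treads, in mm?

5166 mm

⌈3173/174⌉ = 19 risers.
R = 3173 ÷ 19 = 167 mm.
From 2R + T = 621: T = 621 − 334 = 287 mm.
Treads = 19 − 1 = 18; going = 18 × 287 = 5166 mm.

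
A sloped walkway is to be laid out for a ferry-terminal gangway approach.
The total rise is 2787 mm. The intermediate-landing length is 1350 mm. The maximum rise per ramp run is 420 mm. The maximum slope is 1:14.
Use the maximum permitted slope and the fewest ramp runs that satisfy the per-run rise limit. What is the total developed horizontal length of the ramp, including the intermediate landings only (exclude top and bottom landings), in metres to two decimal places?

47.12 m

2787 / 420 = 6.64, so 7 ramp runs are needed. That means 6 intermediate landings.
Horizontal run for 2787 mm of rise at 1:14 is 2787 × 14 = 39018 mm.
6 intermediate landings contribute 6 × 1350 = 8100 mm.
Total developed length = 39018 + 8100 = 47118 mm.
= 47.12 m.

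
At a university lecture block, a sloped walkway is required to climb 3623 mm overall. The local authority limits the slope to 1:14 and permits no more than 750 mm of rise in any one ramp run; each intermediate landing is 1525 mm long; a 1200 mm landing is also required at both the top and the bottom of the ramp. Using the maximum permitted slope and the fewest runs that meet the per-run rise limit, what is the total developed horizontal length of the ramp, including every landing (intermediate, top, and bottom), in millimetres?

59222 mm

At most 750 each: 3623/750 = 4.83, giving 5 ramp runs. That means 4 intermediate landings.
Ramp run (horizontal) at 1:14: 3623 × 14 = 50722 mm.
Intermediate landings: 4 × 1525 = 6100 mm.
Top and bottom landings: 2 × 1200 = 2400 mm.
Total = 50722 + 6100 + 2400 = 59222 mm.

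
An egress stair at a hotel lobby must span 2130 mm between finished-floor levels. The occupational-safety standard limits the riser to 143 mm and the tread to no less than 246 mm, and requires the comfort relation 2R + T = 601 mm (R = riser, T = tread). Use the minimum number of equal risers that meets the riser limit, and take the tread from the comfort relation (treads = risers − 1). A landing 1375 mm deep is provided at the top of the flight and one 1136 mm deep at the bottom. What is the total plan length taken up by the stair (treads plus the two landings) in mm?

6949 mm

2130 / 143 = 14.895 → round up to 15 risers.
Riser R = 2130 / 15 = 142 mm, within the 143 mm limit.
T = 601 − 2·142 = 317 mm, which satisfies the 246 mm minimum.
Going = (15 − 1) × 317 = 4438 mm.
Enclosure = 4438 + 1375 + 1136 = 6949 mm.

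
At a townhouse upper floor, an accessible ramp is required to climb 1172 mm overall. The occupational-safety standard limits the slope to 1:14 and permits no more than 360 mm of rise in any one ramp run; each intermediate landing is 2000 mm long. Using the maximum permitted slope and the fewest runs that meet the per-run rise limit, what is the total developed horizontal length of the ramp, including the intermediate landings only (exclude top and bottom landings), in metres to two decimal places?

1172 / 360 = 3.256 → round up to 4 ramp runs. That means 3 intermediate landings.
Ramp run (horizontal) at 1:14: 1172 × 14 = 16408 mm.
3 intermediate landings contribute 3 × 2000 = 6000 mm.
Total developed length = 16408 + 6000 = 22408 mm.
= 22.41 m.

22.41 m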